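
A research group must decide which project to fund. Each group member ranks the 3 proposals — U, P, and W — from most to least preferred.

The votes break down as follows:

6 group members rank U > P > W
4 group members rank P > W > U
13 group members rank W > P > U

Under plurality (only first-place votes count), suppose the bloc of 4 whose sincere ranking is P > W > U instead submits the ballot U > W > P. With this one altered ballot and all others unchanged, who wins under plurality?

W

First-place totals with the altered ballot: U 10, P 0, W 13.
The winner is unchanged: still W.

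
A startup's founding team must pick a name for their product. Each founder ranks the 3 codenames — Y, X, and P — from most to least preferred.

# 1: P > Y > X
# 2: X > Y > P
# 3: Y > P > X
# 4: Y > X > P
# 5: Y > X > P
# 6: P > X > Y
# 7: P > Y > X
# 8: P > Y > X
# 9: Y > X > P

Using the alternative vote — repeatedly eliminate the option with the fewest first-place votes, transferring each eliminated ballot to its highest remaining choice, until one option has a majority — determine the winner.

Y

Round 1: Y 4, P 4, X 1. X has the fewest and is eliminated.
Round 2: Y 5, P 4. Y has a majority.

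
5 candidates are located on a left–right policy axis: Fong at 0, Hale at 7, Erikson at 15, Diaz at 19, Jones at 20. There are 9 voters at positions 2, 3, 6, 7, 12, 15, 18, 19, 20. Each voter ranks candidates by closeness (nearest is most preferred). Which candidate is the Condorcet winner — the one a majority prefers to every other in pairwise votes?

With single-peaked preferences on a line, the Condorcet winner is the candidate closest to the median voter.
The median voter (position 12) is closest to Erikson at 15.
Check: Erikson vs Fong — voters closer to Erikson: 5 of 9.

Erikson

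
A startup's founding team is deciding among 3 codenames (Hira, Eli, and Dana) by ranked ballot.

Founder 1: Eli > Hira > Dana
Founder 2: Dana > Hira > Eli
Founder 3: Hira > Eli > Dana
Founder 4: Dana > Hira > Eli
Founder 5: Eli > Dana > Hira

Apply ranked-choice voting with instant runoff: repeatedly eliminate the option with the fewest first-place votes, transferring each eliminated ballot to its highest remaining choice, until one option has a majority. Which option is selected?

Round 1: Eli 2, Dana 2, Hira 1. Hira has the fewest and is eliminated.
Round 2: Eli 3, Dana 2. Eli has a majority.

Eli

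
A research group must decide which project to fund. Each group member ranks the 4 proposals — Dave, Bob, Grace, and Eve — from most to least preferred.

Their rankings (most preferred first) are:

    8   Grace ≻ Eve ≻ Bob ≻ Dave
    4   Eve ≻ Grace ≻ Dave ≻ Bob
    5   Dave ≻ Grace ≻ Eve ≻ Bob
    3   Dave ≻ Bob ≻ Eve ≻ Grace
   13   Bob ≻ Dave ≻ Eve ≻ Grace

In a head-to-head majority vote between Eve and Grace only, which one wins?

Eve

Ballots ranking Eve above Grace: 4+3+13 = 20.
Ballots ranking Grace above Eve: 8+5 = 13.
Eve wins the head-to-head, 20–13.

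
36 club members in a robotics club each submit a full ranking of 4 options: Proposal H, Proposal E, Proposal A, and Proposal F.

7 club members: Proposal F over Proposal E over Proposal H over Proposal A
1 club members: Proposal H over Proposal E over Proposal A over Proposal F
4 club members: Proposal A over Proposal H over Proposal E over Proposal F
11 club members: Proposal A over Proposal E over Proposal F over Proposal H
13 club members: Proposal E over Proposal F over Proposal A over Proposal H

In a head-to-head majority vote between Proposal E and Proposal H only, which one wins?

Proposal E

Ballots ranking Proposal E above Proposal H: 7+11+13 = 31.
Ballots ranking Proposal H above Proposal E: 1+4 = 5.
Proposal E wins the head-to-head, 31–5.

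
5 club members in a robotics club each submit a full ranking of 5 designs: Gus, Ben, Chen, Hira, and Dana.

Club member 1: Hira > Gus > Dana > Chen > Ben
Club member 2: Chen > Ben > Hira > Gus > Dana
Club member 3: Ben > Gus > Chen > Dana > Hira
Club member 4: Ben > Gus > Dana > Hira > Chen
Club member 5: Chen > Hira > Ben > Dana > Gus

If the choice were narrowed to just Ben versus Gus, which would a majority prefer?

Ben

Ballots ranking Ben above Gus: 4.
Ballots ranking Gus above Ben: 1.
Ben wins the head-to-head, 4–1.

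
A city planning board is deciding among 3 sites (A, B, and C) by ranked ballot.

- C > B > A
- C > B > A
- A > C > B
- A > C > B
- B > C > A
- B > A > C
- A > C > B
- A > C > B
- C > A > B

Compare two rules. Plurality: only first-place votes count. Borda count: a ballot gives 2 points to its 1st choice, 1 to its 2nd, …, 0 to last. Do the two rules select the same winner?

Plurality first-place counts: A 4, B 2, C 3 → A.
Borda totals: A 10, B 6, C 11 → C.
The two rules disagree: plurality picks A, Borda picks C.

No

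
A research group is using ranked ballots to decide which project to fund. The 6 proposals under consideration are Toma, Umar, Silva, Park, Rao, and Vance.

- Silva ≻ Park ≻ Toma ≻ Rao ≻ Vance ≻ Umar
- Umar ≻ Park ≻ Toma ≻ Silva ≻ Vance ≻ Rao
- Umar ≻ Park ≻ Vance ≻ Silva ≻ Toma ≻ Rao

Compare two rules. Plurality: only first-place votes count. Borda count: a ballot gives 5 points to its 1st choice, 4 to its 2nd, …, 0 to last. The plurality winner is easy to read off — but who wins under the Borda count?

Park

Plurality first-place counts: Toma 0, Umar 2, Silva 1, Park 0, Rao 0, Vance 0 → Umar.
Borda totals: Toma 7, Umar 10, Silva 9, Park 12, Rao 2, Vance 5 → Park.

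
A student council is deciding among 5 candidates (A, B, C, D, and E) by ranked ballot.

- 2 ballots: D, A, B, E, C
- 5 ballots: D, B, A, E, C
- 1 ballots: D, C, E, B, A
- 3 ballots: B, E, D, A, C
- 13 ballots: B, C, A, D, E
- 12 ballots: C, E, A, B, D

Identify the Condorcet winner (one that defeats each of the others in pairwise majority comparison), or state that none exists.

Head-to-head results (36 voters total):
A vs B: B wins 22–14.
A vs C: C wins 26–10.
A vs D: A wins 25–11.
A vs E: A wins 20–16.
B vs C: B wins 23–13.
B vs D: B wins 28–8.
B vs E: B wins 23–13.
C vs D: C wins 25–11.
C vs E: C wins 26–10.
D vs E: D wins 21–15.
B beats each rival — A (22–14), C (23–13), D (28–8), E (23–13) — so B is the Condorcet winner.

B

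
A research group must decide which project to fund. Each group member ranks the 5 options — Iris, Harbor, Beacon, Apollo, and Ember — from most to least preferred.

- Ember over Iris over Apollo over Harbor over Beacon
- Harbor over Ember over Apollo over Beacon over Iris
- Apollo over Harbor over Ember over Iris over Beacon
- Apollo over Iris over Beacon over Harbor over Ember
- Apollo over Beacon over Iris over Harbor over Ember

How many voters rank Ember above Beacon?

3

Ballots ranking Ember above Beacon: 3.
Ballots ranking Beacon above Ember: 2.
So 3 of 5 voters prefer Ember to Beacon.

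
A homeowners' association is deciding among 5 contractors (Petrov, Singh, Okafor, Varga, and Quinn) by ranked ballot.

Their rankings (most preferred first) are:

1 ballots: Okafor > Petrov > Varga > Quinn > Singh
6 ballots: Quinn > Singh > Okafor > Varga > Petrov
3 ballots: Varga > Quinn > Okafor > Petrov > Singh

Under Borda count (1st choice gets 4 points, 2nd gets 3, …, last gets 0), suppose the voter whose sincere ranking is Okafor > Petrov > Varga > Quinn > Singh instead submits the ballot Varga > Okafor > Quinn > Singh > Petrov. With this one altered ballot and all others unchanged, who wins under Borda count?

Borda totals with the altered ballot: Petrov 3, Singh 19, Okafor 21, Varga 22, Quinn 35.
The winner is unchanged: still Quinn.

Quinn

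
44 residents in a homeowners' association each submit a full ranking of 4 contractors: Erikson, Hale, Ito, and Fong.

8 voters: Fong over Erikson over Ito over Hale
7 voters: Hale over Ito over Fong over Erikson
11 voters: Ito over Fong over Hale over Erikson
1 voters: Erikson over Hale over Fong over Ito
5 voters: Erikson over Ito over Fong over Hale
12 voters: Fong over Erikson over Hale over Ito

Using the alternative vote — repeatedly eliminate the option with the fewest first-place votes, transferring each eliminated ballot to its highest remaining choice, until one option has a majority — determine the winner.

Ito

Round 1: Fong 20, Ito 11, Hale 7, Erikson 6. Erikson has the fewest and is eliminated.
Round 2: Fong 20, Ito 16, Hale 8. Hale has the fewest and is eliminated.
Round 3: Ito 23, Fong 21. Ito has a majority.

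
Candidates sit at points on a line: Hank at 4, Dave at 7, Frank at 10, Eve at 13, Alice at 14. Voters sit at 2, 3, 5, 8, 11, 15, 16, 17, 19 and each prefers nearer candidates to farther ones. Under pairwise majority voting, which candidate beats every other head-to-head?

Frank

With single-peaked preferences on a line, the Condorcet winner is the candidate closest to the median voter.
The median voter (position 11) is closest to Frank at 10.
Check: Frank vs Dave — voters closer to Frank: 5 of 9.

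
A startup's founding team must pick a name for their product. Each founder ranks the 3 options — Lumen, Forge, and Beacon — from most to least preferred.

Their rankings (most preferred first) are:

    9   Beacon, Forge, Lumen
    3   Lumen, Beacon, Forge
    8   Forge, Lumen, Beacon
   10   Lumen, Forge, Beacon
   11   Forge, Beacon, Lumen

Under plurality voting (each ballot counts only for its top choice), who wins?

Forge

First-place vote totals:
  Lumen: 13
  Forge: 19
  Beacon: 9
Forge has the most first-place votes.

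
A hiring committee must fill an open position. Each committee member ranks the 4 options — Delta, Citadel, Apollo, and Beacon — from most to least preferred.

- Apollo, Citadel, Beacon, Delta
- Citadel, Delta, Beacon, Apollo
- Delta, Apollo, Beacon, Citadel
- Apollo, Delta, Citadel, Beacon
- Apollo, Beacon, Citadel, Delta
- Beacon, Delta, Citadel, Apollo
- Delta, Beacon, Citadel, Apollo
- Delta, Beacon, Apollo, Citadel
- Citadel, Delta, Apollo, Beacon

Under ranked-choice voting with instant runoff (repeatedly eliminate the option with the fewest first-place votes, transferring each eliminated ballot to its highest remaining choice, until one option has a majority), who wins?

Round 1: Delta 3, Apollo 3, Citadel 2, Beacon 1. Beacon has the fewest and is eliminated.
Round 2: Delta 4, Apollo 3, Citadel 2. Citadel has the fewest and is eliminated.
Round 3: Delta 6, Apollo 3. Delta has a majority.

Delta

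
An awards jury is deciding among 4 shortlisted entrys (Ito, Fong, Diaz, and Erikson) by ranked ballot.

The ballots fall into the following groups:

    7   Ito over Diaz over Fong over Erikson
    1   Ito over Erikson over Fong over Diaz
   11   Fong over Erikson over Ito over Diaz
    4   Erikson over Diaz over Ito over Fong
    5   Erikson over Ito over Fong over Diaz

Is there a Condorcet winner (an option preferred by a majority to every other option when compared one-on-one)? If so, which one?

No Condorcet winner

Head-to-head results (28 voters total):
Ito vs Fong: Ito wins 17–11.
Ito vs Diaz: Ito wins 24–4.
Ito vs Erikson: Erikson wins 20–8.
Fong vs Diaz: Fong wins 17–11.
Fong vs Erikson: Fong wins 18–10.
Diaz vs Erikson: Erikson wins 21–7.
No candidate beats all others: Ito beats Fong beats Erikson beats Ito, a majority cycle.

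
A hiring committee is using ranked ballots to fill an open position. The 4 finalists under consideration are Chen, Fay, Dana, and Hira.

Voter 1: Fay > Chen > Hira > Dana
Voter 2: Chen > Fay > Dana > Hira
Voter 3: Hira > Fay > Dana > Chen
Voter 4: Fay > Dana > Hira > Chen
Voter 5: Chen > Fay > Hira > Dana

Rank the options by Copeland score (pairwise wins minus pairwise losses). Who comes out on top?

Fay

Pairwise results:
  Chen vs Fay: Fay wins 3–2.
  Chen vs Dana: Chen wins 3–2.
  Chen vs Hira: Chen wins 3–2.
  Fay vs Dana: Fay wins 5–0.
  Fay vs Hira: Fay wins 4–1.
  Dana vs Hira: Hira wins 3–2.
Copeland scores (wins − losses):
  Chen: 2 − 1 = 1
  Fay: 3 − 0 = 3
  Dana: 0 − 3 = -3
  Hira: 1 − 2 = -1
Fay has the best Copeland score.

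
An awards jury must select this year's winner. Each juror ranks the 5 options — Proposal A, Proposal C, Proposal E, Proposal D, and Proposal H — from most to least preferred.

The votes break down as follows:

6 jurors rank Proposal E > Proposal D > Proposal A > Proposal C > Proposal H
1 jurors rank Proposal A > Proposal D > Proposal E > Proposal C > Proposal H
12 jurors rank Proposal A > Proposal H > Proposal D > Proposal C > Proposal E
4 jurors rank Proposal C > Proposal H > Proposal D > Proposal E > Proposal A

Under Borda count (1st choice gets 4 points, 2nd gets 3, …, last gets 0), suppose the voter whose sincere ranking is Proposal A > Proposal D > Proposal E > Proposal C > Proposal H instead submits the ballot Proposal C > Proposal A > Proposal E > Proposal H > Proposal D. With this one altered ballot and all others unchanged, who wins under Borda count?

Borda totals with the altered ballot: Proposal A 63, Proposal C 38, Proposal E 30, Proposal D 50, Proposal H 49.
The winner is unchanged: still Proposal A.

Proposal A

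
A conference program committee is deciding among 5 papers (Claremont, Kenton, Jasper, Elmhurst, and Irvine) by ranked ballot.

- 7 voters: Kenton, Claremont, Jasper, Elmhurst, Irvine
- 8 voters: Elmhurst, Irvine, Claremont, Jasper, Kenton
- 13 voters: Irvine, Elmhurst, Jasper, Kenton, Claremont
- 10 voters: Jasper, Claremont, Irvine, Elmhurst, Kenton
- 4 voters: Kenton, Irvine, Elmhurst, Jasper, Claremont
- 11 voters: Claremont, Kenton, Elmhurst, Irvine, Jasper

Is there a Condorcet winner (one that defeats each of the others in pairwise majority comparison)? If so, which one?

No Condorcet winner

Head-to-head results (53 voters total):
Claremont vs Kenton: Claremont wins 29–24.
Claremont vs Jasper: Jasper wins 27–26.
Claremont vs Elmhurst: Claremont wins 28–25.
Claremont vs Irvine: Claremont wins 28–25.
Kenton vs Jasper: Jasper wins 31–22.
Kenton vs Elmhurst: Elmhurst wins 31–22.
Kenton vs Irvine: Irvine wins 31–22.
Jasper vs Elmhurst: Elmhurst wins 36–17.
Jasper vs Irvine: Irvine wins 36–17.
Elmhurst vs Irvine: Irvine wins 27–26.
No candidate beats all others: Claremont beats Elmhurst beats Jasper beats Claremont, a majority cycle.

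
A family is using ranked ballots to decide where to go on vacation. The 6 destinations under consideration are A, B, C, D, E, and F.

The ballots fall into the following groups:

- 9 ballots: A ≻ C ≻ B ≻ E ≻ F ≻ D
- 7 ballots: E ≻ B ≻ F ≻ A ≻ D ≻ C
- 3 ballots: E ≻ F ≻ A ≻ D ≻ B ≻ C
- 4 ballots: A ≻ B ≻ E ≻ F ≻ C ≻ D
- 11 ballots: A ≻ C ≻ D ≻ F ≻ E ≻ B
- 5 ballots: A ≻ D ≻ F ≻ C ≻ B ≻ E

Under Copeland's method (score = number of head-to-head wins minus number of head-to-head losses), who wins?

A

Pairwise results:
  A vs B: A wins 32–7.
  A vs C: A wins 39–0.
  A vs D: A wins 39–0.
  A vs E: A wins 29–10.
  A vs F: A wins 29–10.
  B vs C: C wins 25–14.
  B vs D: B wins 20–19.
  B vs E: E wins 21–18.
  B vs F: B wins 20–19.
  C vs D: C wins 24–15.
  C vs E: C wins 25–14.
  C vs F: C wins 20–19.
  D vs E: E wins 23–16.
  D vs F: F wins 23–16.
  E vs F: E wins 23–16.
Copeland scores (wins − losses):
  A: 5 − 0 = 5
  B: 2 − 3 = -1
  C: 4 − 1 = 3
  D: 0 − 5 = -5
  E: 3 − 2 = 1
  F: 1 − 4 = -3
A has the best Copeland score.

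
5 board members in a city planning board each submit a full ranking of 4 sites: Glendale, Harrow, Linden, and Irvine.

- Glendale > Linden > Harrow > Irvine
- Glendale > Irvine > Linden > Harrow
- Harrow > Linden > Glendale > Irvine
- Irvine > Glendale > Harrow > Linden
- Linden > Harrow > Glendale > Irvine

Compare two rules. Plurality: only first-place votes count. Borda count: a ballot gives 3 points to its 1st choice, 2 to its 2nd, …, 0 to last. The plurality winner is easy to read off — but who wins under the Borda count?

Glendale

Plurality first-place counts: Glendale 2, Harrow 1, Linden 1, Irvine 1 → Glendale.
Borda totals: Glendale 10, Harrow 7, Linden 8, Irvine 5 → Glendale.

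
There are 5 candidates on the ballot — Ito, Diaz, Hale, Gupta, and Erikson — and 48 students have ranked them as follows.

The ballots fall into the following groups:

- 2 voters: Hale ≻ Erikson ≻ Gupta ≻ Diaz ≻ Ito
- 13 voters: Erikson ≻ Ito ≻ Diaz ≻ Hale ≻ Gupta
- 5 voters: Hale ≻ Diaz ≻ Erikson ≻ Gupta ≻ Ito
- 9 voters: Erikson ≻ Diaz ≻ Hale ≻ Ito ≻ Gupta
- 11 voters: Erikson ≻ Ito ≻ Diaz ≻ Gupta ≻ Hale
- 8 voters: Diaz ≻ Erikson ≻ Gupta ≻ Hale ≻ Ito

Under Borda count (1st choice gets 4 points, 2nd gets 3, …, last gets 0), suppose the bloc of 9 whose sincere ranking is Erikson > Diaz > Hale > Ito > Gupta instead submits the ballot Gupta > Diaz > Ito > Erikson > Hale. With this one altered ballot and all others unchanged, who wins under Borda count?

Erikson

Borda totals with the altered ballot: Ito 90, Diaz 124, Hale 49, Gupta 72, Erikson 145.
The winner is unchanged: still Erikson.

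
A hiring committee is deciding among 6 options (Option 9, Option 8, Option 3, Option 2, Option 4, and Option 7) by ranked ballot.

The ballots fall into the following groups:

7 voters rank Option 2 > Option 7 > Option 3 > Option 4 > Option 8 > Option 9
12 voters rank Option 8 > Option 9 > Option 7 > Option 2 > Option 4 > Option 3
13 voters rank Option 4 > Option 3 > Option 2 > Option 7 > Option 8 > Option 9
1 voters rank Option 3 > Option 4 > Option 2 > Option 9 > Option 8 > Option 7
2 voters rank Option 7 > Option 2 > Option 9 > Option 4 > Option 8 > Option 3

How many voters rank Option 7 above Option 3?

Ballots ranking Option 7 above Option 3: 7+12+2 = 21.
Ballots ranking Option 3 above Option 7: 13+1 = 14.
So 21 of 35 voters prefer Option 7 to Option 3.

21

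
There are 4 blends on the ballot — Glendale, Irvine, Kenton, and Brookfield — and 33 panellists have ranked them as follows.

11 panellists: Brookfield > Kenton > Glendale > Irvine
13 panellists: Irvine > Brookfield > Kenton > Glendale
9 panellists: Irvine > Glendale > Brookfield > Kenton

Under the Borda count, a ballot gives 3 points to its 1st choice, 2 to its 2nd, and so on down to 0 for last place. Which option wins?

Borda scores:
  Glendale: 11·1 + 13·0 + 9·2 = 29
  Irvine: 11·0 + 13·3 + 9·3 = 66
  Kenton: 11·2 + 13·1 + 9·0 = 35
  Brookfield: 11·3 + 13·2 + 9·1 = 68
Brookfield has the highest total.

Brookfield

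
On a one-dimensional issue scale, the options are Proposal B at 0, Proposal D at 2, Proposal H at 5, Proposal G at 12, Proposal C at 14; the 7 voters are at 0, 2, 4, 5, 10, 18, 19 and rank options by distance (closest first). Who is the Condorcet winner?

With single-peaked preferences on a line, the Condorcet winner is the candidate closest to the median voter.
The median voter (position 5) is closest to Proposal H at 5.
Check: Proposal H vs Proposal B — voters closer to Proposal H: 5 of 7.

Proposal H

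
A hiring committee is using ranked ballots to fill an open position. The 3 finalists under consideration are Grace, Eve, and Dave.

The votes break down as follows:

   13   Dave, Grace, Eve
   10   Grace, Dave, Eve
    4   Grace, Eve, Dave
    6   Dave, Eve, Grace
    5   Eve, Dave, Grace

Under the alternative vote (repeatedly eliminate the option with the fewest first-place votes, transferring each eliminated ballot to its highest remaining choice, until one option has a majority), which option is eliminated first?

Eve

Round 1: Dave 19, Grace 14, Eve 5. Eve has the fewest and is eliminated.
Round 2: Dave 24, Grace 14. Dave has a majority.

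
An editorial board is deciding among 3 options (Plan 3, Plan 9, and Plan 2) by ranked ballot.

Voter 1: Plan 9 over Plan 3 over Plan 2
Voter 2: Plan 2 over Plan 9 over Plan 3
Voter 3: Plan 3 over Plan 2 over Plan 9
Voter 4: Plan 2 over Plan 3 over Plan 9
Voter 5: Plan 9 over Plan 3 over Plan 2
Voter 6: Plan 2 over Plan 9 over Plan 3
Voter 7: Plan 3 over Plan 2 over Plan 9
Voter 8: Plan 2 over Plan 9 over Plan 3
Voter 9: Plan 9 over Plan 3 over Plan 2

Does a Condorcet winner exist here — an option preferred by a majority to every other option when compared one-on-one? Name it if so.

There is no Condorcet winner

Head-to-head results (9 voters total):
Plan 3 vs Plan 9: Plan 9 wins 6–3.
Plan 3 vs Plan 2: Plan 3 wins 5–4.
Plan 9 vs Plan 2: Plan 2 wins 6–3.
No candidate beats all others: Plan 3 beats Plan 2 beats Plan 9 beats Plan 3, a majority cycle.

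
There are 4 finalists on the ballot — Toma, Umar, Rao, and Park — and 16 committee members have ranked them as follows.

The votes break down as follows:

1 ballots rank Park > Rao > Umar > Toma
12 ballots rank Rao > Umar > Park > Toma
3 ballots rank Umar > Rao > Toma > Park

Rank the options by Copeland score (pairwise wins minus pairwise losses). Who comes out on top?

Pairwise results:
  Toma vs Umar: Umar wins 16–0.
  Toma vs Rao: Rao wins 16–0.
  Toma vs Park: Park wins 13–3.
  Umar vs Rao: Rao wins 13–3.
  Umar vs Park: Umar wins 15–1.
  Rao vs Park: Rao wins 15–1.
Copeland scores (wins − losses):
  Toma: 0 − 3 = -3
  Umar: 2 − 1 = 1
  Rao: 3 − 0 = 3
  Park: 1 − 2 = -1
Rao has the best Copeland score.

Rao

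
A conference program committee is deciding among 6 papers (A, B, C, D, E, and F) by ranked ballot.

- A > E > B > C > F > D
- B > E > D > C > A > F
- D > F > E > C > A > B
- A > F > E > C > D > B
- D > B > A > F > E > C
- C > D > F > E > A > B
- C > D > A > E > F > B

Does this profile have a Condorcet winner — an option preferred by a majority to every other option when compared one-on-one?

Head-to-head results (7 voters total):
A vs B: A wins 5–2.
A vs C: C wins 4–3.
A vs D: D wins 5–2.
A vs E: A wins 4–3.
A vs F: A wins 5–2.
B vs C: C wins 4–3.
B vs D: D wins 5–2.
B vs E: E wins 5–2.
B vs F: F wins 4–3.
C vs D: C wins 4–3.
C vs E: E wins 5–2.
C vs F: C wins 4–3.
D vs E: D wins 4–3.
D vs F: D wins 5–2.
E vs F: F wins 4–3.
No candidate beats all others: A beats E beats C beats A, a majority cycle.

No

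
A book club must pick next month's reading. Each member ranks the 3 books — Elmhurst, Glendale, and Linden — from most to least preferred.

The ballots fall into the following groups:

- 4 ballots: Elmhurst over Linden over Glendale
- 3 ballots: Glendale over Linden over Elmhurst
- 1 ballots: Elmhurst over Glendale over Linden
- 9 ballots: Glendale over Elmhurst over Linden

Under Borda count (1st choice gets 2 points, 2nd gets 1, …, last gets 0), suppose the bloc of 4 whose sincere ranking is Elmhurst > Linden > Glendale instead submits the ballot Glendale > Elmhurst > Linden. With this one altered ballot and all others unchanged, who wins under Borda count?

Glendale

Borda totals with the altered ballot: Elmhurst 15, Glendale 33, Linden 3.
The winner is unchanged: still Glendale.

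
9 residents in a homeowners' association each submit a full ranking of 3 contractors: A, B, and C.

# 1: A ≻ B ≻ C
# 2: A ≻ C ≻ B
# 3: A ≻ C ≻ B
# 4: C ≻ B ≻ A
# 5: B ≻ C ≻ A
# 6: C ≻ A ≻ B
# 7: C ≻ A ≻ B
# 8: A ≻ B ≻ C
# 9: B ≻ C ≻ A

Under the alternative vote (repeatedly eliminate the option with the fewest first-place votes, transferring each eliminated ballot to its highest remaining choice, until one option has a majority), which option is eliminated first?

Round 1: A 4, C 3, B 2. B has the fewest and is eliminated.
Round 2: C 5, A 4. C has a majority.

B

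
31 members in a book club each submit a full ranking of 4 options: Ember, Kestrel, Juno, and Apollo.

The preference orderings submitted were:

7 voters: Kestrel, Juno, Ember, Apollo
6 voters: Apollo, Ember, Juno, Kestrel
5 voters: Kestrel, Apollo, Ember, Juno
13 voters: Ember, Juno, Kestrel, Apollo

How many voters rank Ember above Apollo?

Ballots ranking Ember above Apollo: 7+13 = 20.
Ballots ranking Apollo above Ember: 6+5 = 11.
So 20 of 31 voters prefer Ember to Apollo.

20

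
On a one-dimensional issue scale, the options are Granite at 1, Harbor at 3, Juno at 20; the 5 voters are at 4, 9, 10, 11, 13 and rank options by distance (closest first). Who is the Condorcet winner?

With single-peaked preferences on a line, the Condorcet winner is the candidate closest to the median voter.
The median voter (position 10) is closest to Harbor at 3.
Check: Harbor vs Granite — voters closer to Harbor: 5 of 5.

Harbor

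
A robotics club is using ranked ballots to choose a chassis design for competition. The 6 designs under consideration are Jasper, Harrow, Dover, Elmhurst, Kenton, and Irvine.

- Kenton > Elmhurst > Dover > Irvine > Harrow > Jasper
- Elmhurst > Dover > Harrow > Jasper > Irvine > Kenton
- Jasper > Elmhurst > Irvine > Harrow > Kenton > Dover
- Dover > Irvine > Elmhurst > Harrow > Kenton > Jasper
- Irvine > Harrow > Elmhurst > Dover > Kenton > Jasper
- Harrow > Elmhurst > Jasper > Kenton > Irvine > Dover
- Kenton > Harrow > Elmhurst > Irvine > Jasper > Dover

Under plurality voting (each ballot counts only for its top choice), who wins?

First-place vote totals:
  Jasper: 1
  Harrow: 1
  Dover: 1
  Elmhurst: 1
  Kenton: 2
  Irvine: 1
Kenton has the most first-place votes.

Kenton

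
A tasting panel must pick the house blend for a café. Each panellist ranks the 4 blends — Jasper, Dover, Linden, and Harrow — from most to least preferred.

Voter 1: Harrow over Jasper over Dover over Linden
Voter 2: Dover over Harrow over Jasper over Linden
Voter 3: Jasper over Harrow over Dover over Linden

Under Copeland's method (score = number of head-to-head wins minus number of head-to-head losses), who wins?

Pairwise results:
  Jasper vs Dover: Jasper wins 2–1.
  Jasper vs Linden: Jasper wins 3–0.
  Jasper vs Harrow: Harrow wins 2–1.
  Dover vs Linden: Dover wins 3–0.
  Dover vs Harrow: Harrow wins 2–1.
  Linden vs Harrow: Harrow wins 3–0.
Copeland scores (wins − losses):
  Jasper: 2 − 1 = 1
  Dover: 1 − 2 = -1
  Linden: 0 − 3 = -3
  Harrow: 3 − 0 = 3
Harrow has the best Copeland score.

Harrow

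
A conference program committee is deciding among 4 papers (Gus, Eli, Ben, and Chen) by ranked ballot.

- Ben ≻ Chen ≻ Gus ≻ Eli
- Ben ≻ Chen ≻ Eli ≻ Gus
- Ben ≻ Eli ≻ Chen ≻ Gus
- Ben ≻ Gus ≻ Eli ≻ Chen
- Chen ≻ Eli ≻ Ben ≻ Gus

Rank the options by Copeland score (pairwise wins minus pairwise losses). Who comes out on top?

Pairwise results:
  Gus vs Eli: Eli wins 3–2.
  Gus vs Ben: Ben wins 5–0.
  Gus vs Chen: Chen wins 4–1.
  Eli vs Ben: Ben wins 4–1.
  Eli vs Chen: Chen wins 3–2.
  Ben vs Chen: Ben wins 4–1.
Copeland scores (wins − losses):
  Gus: 0 − 3 = -3
  Eli: 1 − 2 = -1
  Ben: 3 − 0 = 3
  Chen: 2 − 1 = 1
Ben has the best Copeland score.

Ben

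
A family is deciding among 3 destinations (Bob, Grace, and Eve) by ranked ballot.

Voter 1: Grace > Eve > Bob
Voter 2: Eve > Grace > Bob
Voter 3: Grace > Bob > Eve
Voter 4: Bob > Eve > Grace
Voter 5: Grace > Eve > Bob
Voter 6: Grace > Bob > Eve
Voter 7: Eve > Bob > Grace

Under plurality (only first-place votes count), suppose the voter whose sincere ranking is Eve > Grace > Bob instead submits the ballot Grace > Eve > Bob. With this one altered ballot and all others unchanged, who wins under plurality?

Grace

First-place totals with the altered ballot: Bob 1, Grace 5, Eve 1.
The winner is unchanged: still Grace.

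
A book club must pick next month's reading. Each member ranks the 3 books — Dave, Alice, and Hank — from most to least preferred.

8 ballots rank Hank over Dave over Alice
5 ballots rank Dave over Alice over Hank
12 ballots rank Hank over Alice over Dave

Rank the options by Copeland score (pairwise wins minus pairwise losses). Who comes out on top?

Hank

Pairwise results:
  Dave vs Alice: Dave wins 13–12.
  Dave vs Hank: Hank wins 20–5.
  Alice vs Hank: Hank wins 20–5.
Copeland scores (wins − losses):
  Dave: 1 − 1 = 0
  Alice: 0 − 2 = -2
  Hank: 2 − 0 = 2
Hank has the best Copeland score.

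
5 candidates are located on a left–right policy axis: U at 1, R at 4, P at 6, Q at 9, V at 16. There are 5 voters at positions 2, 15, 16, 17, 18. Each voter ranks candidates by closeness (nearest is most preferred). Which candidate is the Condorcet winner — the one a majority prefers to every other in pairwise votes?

V

With single-peaked preferences on a line, the Condorcet winner is the candidate closest to the median voter.
The median voter (position 16) is closest to V at 16.
Check: V vs R — voters closer to V: 4 of 5.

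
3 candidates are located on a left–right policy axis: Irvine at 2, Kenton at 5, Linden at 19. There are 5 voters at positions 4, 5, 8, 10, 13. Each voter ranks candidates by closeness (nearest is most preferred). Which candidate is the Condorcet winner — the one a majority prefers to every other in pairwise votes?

With single-peaked preferences on a line, the Condorcet winner is the candidate closest to the median voter.
The median voter (position 8) is closest to Kenton at 5.
Check: Kenton vs Linden — voters closer to Kenton: 4 of 5.

Kenton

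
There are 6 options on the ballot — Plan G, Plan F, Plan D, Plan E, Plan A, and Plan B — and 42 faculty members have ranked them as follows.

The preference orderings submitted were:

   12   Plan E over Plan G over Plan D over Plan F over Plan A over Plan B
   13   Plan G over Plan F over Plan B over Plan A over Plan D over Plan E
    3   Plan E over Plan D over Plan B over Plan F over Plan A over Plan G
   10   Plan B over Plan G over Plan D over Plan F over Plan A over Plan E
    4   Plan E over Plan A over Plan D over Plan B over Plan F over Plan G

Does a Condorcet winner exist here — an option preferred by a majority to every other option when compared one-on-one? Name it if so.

Head-to-head results (42 voters total):
Plan G vs Plan F: Plan G wins 35–7.
Plan G vs Plan D: Plan G wins 35–7.
Plan G vs Plan E: Plan G wins 23–19.
Plan G vs Plan A: Plan G wins 35–7.
Plan G vs Plan B: Plan G wins 25–17.
Plan F vs Plan D: Plan D wins 29–13.
Plan F vs Plan E: Plan F wins 23–19.
Plan F vs Plan A: Plan F wins 38–4.
Plan F vs Plan B: Plan F wins 25–17.
Plan D vs Plan E: Plan D wins 23–19.
Plan D vs Plan A: Plan D wins 25–17.
Plan D vs Plan B: Plan B wins 23–19.
Plan E vs Plan A: Plan A wins 23–19.
Plan E vs Plan B: Plan B wins 23–19.
Plan A vs Plan B: Plan B wins 26–16.
Plan G beats each rival — Plan F (35–7), Plan D (35–7), Plan E (23–19), Plan A (35–7), Plan B (25–17) — so Plan G is the Condorcet winner.

Plan G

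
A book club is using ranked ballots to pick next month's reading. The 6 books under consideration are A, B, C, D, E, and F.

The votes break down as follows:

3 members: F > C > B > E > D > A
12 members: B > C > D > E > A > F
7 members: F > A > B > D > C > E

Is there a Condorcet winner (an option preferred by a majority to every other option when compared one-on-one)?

Head-to-head results (22 voters total):
A vs B: B wins 15–7.
A vs C: C wins 15–7.
A vs D: D wins 15–7.
A vs E: E wins 15–7.
A vs F: A wins 12–10.
B vs C: B wins 19–3.
B vs D: B wins 22–0.
B vs E: B wins 22–0.
B vs F: B wins 12–10.
C vs D: C wins 15–7.
C vs E: C wins 22–0.
C vs F: C wins 12–10.
D vs E: D wins 19–3.
D vs F: D wins 12–10.
E vs F: E wins 12–10.
B beats each rival — A (15–7), C (19–3), D (22–0), E (22–0), F (12–10) — so B is the Condorcet winner.

Yes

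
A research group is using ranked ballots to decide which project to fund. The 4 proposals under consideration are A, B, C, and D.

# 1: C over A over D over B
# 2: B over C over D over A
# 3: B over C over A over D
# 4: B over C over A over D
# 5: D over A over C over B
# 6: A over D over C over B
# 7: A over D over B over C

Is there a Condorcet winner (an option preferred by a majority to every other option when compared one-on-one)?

Head-to-head results (7 voters total):
A vs B: A wins 4–3.
A vs C: C wins 4–3.
A vs D: A wins 5–2.
B vs C: B wins 4–3.
B vs D: D wins 4–3.
C vs D: C wins 4–3.
No candidate beats all others: A beats B beats C beats A, a majority cycle.

No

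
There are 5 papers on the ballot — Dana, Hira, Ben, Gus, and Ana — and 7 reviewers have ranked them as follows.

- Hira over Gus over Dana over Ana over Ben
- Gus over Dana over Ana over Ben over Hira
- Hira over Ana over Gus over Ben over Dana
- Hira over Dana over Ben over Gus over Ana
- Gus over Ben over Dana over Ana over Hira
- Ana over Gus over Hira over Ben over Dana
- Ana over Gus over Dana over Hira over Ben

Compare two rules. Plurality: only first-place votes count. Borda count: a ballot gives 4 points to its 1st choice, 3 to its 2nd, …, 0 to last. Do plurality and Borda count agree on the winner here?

No

Plurality first-place counts: Dana 0, Hira 3, Ben 0, Gus 2, Ana 2 → Hira.
Borda totals: Dana 12, Hira 15, Ben 8, Gus 20, Ana 15 → Gus.
The two rules disagree: plurality picks Hira, Borda picks Gus.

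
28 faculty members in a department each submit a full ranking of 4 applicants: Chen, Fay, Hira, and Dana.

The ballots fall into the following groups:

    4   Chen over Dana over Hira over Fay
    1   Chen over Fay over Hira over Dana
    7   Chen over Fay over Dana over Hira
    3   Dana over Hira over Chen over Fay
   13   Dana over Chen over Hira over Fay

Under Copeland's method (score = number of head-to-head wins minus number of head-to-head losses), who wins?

Pairwise results:
  Chen vs Fay: Chen wins 28–0.
  Chen vs Hira: Chen wins 25–3.
  Chen vs Dana: Dana wins 16–12.
  Fay vs Hira: Hira wins 20–8.
  Fay vs Dana: Dana wins 20–8.
  Hira vs Dana: Dana wins 27–1.
Copeland scores (wins − losses):
  Chen: 2 − 1 = 1
  Fay: 0 − 3 = -3
  Hira: 1 − 2 = -1
  Dana: 3 − 0 = 3
Dana has the best Copeland score.

Dana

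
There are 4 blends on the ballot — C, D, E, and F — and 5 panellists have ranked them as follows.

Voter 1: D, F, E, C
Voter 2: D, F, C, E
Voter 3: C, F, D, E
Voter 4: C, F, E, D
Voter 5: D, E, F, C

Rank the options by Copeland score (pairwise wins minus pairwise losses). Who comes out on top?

D

Pairwise results:
  C vs D: D wins 3–2.
  C vs E: C wins 3–2.
  C vs F: F wins 3–2.
  D vs E: D wins 4–1.
  D vs F: D wins 3–2.
  E vs F: F wins 4–1.
Copeland scores (wins − losses):
  C: 1 − 2 = -1
  D: 3 − 0 = 3
  E: 0 − 3 = -3
  F: 2 − 1 = 1
D has the best Copeland score.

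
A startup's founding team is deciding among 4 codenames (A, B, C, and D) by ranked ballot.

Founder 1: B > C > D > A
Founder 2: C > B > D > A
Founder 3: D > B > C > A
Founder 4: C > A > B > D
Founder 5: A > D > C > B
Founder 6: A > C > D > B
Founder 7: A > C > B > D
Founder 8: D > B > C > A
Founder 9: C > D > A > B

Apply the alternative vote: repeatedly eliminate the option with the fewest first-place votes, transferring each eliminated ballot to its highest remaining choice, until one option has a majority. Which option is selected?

Round 1: A 3, C 3, D 2, B 1. B has the fewest and is eliminated.
Round 2: C 4, A 3, D 2. D has the fewest and is eliminated.
Round 3: C 6, A 3. C has a majority.

C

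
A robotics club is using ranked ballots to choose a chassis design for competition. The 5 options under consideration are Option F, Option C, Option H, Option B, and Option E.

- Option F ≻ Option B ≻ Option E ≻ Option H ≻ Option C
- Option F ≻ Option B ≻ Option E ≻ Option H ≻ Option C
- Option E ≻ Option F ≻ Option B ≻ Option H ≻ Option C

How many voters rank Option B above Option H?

Ballots ranking Option B above Option H: 3.
Ballots ranking Option H above Option B: 0.
So 3 of 3 voters prefer Option B to Option H.

3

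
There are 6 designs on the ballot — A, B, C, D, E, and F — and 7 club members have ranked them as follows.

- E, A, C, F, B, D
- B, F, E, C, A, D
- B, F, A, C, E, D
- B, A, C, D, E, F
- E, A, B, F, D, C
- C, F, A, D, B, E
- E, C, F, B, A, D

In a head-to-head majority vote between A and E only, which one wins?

E

Ballots ranking A above E: 3.
Ballots ranking E above A: 4.
E wins the head-to-head, 4–3.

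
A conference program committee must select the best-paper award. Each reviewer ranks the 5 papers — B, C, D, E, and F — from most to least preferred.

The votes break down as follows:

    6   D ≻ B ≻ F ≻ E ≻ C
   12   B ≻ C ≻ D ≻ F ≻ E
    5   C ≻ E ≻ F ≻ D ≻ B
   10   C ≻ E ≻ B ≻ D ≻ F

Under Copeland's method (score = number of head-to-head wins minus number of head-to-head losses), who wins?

B

Pairwise results:
  B vs C: B wins 18–15.
  B vs D: B wins 22–11.
  B vs E: B wins 18–15.
  B vs F: B wins 28–5.
  C vs D: C wins 27–6.
  C vs E: C wins 27–6.
  C vs F: C wins 27–6.
  D vs E: D wins 18–15.
  D vs F: D wins 28–5.
  E vs F: F wins 18–15.
Copeland scores (wins − losses):
  B: 4 − 0 = 4
  C: 3 − 1 = 2
  D: 2 − 2 = 0
  E: 0 − 4 = -4
  F: 1 − 3 = -2
B has the best Copeland score.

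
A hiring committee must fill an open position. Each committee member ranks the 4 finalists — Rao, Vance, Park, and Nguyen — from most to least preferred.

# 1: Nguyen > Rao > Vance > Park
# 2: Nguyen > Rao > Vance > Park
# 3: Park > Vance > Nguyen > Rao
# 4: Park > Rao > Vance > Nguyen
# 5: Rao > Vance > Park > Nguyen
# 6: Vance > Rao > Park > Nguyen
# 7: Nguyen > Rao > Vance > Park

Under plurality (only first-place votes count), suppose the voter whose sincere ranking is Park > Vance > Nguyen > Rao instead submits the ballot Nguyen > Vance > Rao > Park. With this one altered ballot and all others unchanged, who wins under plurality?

Nguyen

First-place totals with the altered ballot: Rao 1, Vance 1, Park 1, Nguyen 4.
The winner is unchanged: still Nguyen.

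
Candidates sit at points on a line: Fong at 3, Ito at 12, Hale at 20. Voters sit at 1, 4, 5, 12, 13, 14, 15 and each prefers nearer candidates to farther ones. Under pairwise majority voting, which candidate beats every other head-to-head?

With single-peaked preferences on a line, the Condorcet winner is the candidate closest to the median voter.
The median voter (position 12) is closest to Ito at 12.
Check: Ito vs Fong — voters closer to Ito: 4 of 7.

Ito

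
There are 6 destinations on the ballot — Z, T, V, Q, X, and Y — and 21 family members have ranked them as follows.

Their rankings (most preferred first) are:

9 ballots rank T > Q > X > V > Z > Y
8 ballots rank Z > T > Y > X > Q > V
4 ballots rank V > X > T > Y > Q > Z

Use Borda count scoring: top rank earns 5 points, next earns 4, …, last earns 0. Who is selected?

T

Borda scores:
  Z: 9·1 + 8·5 + 4·0 = 49
  T: 9·5 + 8·4 + 4·3 = 89
  V: 9·2 + 8·0 + 4·5 = 38
  Q: 9·4 + 8·1 + 4·1 = 48
  X: 9·3 + 8·2 + 4·4 = 59
  Y: 9·0 + 8·3 + 4·2 = 32
T has the highest total.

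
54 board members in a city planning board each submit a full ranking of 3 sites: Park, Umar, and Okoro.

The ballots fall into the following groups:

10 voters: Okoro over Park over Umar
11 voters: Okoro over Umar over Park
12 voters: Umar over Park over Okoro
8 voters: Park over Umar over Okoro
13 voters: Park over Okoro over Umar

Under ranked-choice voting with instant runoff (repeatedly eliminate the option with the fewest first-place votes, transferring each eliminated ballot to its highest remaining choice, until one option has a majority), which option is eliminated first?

Umar

Round 1: Park 21, Okoro 21, Umar 12. Umar has the fewest and is eliminated.
Round 2: Park 33, Okoro 21. Park has a majority.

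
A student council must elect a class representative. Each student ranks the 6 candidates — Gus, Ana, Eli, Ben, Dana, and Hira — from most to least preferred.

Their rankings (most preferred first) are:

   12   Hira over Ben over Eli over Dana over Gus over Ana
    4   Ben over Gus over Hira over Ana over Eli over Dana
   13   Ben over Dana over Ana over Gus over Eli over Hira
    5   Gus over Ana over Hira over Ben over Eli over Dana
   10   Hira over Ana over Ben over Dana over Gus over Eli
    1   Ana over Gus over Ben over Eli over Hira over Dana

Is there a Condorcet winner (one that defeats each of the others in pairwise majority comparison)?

No

Head-to-head results (45 voters total):
Gus vs Ana: Ana wins 24–21.
Gus vs Eli: Gus wins 33–12.
Gus vs Ben: Ben wins 39–6.
Gus vs Dana: Dana wins 35–10.
Gus vs Hira: Gus wins 23–22.
Ana vs Eli: Ana wins 33–12.
Ana vs Ben: Ben wins 29–16.
Ana vs Dana: Dana wins 25–20.
Ana vs Hira: Hira wins 26–19.
Eli vs Ben: Ben wins 45–0.
Eli vs Dana: Dana wins 23–22.
Eli vs Hira: Hira wins 31–14.
Ben vs Dana: Ben wins 45–0.
Ben vs Hira: Hira wins 27–18.
Dana vs Hira: Hira wins 32–13.
No candidate beats all others: Gus beats Hira beats Ana beats Gus, a majority cycle.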